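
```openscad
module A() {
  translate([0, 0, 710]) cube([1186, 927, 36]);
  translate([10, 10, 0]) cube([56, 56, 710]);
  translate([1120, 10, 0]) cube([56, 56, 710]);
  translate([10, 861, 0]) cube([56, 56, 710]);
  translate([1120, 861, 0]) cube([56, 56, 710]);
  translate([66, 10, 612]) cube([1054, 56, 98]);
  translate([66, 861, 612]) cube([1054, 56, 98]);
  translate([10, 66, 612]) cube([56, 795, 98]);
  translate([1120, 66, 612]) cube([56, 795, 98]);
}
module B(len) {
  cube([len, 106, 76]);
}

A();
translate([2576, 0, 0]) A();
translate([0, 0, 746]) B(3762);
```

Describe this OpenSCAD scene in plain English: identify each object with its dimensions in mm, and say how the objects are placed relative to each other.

A is a rectangular dining table. The top is 1186×927×36 mm with its upper surface at z = 746 mm. It stands on four 56×56 mm square legs, each inset 10 mm from the nearest pair of top edges, running from the floor to the underside of the top. Four apron rails, 56 mm thick and 98 mm tall, run between adjacent legs with their top edges flush with the underside of the top and their outer faces flush with the legs' outer faces.

B is a rectangular beam 3762 mm long (x), 106 mm deep (y), 76 mm thick (z).

The beam spans the tops of two tables placed 1390 mm apart, resting at z = 746 mm.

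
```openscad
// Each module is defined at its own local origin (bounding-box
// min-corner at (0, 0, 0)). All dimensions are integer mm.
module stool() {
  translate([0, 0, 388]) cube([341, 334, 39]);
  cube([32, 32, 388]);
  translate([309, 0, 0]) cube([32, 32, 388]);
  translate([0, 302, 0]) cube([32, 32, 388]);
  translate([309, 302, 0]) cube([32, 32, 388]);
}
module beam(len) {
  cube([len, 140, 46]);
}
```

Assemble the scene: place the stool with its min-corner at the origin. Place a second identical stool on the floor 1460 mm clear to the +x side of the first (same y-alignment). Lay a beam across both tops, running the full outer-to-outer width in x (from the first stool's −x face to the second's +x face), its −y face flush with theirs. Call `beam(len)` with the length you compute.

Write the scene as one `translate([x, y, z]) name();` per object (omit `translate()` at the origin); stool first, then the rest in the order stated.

stool();
translate([1801, 0, 0]) stool();
translate([0, 0, 427]) beam(2142);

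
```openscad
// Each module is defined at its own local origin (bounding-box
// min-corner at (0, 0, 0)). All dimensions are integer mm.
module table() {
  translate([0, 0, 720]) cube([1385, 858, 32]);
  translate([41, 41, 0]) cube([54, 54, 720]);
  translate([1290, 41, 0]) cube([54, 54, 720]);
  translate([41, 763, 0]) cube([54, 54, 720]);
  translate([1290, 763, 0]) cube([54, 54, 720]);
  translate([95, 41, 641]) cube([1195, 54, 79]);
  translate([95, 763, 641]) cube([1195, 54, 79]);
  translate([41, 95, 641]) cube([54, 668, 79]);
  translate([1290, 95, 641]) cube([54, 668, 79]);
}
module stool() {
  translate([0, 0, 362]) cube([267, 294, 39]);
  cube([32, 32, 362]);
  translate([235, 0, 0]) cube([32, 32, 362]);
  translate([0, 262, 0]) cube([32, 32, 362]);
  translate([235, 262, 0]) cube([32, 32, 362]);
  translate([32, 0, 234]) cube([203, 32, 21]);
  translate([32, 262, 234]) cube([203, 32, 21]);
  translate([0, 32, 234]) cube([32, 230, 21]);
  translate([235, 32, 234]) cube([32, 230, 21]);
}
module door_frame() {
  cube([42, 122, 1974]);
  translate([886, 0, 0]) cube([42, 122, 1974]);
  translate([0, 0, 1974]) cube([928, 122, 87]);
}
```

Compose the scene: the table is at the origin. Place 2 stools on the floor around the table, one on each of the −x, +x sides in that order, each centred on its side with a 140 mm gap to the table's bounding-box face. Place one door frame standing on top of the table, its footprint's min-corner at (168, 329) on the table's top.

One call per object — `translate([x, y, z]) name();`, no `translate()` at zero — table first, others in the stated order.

table();
translate([-407, 282, 0]) stool();
translate([1525, 282, 0]) stool();
translate([168, 329, 752]) door_frame();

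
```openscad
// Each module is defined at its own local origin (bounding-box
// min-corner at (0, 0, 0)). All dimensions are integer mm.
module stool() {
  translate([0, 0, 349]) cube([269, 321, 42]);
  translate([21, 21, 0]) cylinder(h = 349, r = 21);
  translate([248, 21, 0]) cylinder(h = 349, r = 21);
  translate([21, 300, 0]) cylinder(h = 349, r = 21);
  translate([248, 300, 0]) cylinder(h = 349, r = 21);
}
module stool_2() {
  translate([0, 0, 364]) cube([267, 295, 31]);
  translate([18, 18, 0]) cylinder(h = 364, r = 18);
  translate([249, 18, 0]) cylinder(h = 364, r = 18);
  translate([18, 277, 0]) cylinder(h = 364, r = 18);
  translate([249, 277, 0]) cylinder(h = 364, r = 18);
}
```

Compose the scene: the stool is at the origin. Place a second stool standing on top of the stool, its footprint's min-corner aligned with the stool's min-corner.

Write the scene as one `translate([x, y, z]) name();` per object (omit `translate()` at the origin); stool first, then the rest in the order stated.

stool();
translate([0, 0, 391]) stool_2();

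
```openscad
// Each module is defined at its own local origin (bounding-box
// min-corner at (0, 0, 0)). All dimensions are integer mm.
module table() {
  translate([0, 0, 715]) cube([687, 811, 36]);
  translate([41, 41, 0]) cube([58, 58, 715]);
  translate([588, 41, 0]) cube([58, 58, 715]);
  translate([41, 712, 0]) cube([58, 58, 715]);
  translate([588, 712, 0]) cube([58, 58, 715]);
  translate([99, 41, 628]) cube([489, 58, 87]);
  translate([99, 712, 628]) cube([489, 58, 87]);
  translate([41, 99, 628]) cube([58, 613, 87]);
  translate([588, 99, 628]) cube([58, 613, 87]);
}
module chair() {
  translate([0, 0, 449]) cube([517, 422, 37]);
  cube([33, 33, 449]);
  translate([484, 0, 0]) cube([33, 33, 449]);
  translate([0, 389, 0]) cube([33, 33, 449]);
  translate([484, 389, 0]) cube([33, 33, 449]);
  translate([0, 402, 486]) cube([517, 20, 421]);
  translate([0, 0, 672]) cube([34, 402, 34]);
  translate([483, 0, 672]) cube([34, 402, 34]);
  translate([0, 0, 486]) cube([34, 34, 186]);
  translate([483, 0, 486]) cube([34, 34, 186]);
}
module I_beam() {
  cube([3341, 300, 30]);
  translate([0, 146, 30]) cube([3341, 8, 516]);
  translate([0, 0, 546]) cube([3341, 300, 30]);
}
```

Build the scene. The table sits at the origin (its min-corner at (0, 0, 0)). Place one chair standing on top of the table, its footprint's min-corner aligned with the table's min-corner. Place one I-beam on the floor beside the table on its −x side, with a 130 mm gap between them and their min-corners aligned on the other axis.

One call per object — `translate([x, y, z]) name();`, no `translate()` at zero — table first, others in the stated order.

table();
translate([0, 0, 751]) chair();
translate([-3471, 0, 0]) I_beam();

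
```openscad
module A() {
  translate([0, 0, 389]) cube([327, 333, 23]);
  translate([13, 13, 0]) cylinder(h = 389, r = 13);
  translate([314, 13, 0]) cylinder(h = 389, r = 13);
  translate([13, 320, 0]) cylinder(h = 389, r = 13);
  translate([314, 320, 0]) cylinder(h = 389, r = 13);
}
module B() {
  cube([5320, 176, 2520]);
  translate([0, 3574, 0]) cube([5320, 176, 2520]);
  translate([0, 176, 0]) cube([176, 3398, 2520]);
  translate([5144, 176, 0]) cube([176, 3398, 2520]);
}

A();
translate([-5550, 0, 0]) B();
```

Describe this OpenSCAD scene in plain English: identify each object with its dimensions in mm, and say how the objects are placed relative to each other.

A is a four-legged stool. The seat is a 327×333×23 mm slab whose top surface is at z = 412 mm; four round legs, each 26 mm in diameter, run from the floor (z = 0) to the underside of the seat, each leg's axis is inset half a diameter from the nearest pair of seat edges (so the leg's bounding box is flush with the corner).

B is a box-shaped house frame (walls only): outside footprint 5320×3750 mm, wall height 2520 mm, wall thickness 176 mm. The two y-facing walls run the full x-width; the two x-facing walls fit between the inner faces of the y-facing walls.

The house frame is on the floor beside the stool on its −x side.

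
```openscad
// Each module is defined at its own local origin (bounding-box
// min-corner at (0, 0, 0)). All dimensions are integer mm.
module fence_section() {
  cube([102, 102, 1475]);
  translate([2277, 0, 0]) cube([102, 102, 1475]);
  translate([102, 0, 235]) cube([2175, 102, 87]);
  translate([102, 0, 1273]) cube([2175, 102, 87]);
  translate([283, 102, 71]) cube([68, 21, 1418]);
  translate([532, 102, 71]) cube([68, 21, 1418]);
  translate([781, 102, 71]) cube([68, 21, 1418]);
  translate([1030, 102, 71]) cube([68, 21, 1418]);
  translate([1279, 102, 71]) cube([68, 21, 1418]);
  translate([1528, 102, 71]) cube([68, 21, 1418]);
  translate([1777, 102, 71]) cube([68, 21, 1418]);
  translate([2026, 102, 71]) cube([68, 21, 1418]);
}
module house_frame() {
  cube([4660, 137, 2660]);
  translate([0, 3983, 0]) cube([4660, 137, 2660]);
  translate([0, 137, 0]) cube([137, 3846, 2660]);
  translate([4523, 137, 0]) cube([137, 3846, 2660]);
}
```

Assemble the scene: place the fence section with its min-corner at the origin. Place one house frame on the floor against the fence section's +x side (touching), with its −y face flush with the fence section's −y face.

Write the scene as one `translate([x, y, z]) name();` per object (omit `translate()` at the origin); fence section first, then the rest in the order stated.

fence_section();
translate([2379, 0, 0]) house_frame();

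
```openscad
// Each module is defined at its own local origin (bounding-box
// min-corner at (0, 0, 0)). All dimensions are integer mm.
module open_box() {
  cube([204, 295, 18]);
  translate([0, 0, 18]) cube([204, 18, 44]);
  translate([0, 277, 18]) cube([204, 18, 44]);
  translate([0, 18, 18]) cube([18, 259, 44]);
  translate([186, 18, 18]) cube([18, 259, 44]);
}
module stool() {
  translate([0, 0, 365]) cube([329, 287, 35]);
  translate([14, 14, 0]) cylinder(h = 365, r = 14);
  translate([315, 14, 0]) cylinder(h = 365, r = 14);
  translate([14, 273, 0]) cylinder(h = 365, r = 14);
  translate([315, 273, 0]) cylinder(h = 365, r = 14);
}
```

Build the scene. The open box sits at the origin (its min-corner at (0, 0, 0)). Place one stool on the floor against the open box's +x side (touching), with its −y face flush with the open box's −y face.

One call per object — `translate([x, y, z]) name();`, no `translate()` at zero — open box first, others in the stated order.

open_box();
translate([204, 0, 0]) stool();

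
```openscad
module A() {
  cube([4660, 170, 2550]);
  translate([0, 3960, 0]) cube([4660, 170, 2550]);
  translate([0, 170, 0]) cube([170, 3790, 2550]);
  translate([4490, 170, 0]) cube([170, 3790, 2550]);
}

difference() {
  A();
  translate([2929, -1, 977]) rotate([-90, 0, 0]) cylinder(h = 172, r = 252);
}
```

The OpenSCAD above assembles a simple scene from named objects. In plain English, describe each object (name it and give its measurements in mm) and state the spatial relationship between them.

A is the wall frame of a small rectangular building: four walls, each 2550 mm tall and 170 mm thick, enclosing a footprint 4660 mm (x) by 4130 mm (y) outside-to-outside, with no floor or roof. The front and back walls (the −y and +y sides) span the full width; the two side walls fit between them.

The house frame has a circular hole of radius 252 mm through its front wall, centred at (x = 2929, z = 977).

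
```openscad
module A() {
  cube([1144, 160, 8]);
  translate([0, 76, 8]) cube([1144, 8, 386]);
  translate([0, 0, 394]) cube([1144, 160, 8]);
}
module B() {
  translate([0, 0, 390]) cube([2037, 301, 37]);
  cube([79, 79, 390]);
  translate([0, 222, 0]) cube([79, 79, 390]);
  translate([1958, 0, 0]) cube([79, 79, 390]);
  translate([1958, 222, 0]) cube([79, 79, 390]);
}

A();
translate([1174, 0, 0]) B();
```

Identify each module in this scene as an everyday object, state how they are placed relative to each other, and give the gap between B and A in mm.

A is an I-beam. B is a bench. The bench is on the floor beside the I-beam on its +x side. The gap between the bench and the I-beam is 30 mm.

The bench's nearest face is 30 mm from the I-beam's +x face.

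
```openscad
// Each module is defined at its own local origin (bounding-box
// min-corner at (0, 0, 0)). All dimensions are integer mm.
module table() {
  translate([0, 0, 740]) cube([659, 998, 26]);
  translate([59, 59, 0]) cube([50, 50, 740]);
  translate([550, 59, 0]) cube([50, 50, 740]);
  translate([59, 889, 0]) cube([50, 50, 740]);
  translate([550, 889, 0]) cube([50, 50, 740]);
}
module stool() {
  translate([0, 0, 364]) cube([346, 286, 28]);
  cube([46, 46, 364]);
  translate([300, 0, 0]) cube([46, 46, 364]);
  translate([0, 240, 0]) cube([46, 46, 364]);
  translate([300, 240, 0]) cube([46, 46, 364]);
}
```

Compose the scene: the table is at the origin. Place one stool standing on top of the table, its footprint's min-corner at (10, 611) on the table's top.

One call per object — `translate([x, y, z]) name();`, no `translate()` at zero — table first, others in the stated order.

table();
translate([10, 611, 766]) stool();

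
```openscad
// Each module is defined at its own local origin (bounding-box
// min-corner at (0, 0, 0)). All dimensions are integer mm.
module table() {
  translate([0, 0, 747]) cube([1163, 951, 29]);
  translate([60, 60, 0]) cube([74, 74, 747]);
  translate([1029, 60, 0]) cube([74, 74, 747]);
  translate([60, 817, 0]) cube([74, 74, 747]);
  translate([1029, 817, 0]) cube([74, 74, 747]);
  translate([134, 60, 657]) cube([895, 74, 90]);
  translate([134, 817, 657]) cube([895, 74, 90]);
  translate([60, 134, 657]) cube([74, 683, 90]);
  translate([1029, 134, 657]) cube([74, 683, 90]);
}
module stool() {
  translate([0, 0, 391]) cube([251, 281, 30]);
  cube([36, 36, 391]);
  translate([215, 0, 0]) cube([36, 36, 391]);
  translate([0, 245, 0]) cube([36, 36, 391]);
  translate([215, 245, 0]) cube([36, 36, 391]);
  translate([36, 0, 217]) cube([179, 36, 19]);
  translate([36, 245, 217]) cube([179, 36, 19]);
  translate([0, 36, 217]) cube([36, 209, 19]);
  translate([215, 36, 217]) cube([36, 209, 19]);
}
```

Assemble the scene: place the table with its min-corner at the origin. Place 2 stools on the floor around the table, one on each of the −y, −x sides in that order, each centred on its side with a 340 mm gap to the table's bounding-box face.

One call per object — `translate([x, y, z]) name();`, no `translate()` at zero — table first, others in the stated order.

table();
translate([456, -621, 0]) stool();
translate([-591, 335, 0]) stool();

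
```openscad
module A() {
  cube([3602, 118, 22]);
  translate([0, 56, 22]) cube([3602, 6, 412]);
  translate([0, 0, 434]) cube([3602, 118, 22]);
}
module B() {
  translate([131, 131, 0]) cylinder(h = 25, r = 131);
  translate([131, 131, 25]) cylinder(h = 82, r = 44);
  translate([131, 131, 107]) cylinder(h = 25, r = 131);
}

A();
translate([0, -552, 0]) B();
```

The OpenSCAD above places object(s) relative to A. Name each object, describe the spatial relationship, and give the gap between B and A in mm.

The spool's nearest face is 290 mm from the I-beam's −y face.

A is an I-beam. B is a spool. The spool is on the floor beside the I-beam on its −y side. The gap between the spool and the I-beam is 290 mm.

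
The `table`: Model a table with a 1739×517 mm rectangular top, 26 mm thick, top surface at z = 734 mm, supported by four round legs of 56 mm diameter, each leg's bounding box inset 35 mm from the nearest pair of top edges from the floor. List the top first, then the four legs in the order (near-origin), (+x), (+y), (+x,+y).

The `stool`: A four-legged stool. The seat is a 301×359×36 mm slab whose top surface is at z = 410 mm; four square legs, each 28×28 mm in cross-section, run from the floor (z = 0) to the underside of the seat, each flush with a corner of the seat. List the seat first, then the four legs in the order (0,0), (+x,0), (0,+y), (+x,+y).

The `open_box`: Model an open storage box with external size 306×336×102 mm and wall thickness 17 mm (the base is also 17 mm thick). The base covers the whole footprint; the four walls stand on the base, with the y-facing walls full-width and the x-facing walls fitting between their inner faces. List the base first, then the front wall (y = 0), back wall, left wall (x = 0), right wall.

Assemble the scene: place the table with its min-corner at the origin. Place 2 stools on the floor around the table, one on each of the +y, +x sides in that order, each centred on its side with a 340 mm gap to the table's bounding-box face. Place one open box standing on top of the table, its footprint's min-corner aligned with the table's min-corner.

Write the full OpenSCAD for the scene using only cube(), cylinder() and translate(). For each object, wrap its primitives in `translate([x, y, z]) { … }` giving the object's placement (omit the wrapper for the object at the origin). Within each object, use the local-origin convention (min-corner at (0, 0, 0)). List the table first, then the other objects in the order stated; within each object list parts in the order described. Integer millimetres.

translate([0, 0, 708]) cube([1739, 517, 26]);
translate([63, 63, 0]) cylinder(h = 708, r = 28);
translate([1676, 63, 0]) cylinder(h = 708, r = 28);
translate([63, 454, 0]) cylinder(h = 708, r = 28);
translate([1676, 454, 0]) cylinder(h = 708, r = 28);
translate([719, 857, 0]) {
  translate([0, 0, 374]) cube([301, 359, 36]);
  cube([28, 28, 374]);
  translate([273, 0, 0]) cube([28, 28, 374]);
  translate([0, 331, 0]) cube([28, 28, 374]);
  translate([273, 331, 0]) cube([28, 28, 374]);
}
translate([2079, 79, 0]) {
  translate([0, 0, 374]) cube([301, 359, 36]);
  cube([28, 28, 374]);
  translate([273, 0, 0]) cube([28, 28, 374]);
  translate([0, 331, 0]) cube([28, 28, 374]);
  translate([273, 331, 0]) cube([28, 28, 374]);
}
translate([0, 0, 734]) {
  cube([306, 336, 17]);
  translate([0, 0, 17]) cube([306, 17, 85]);
  translate([0, 319, 17]) cube([306, 17, 85]);
  translate([0, 17, 17]) cube([17, 302, 85]);
  translate([289, 17, 17]) cube([17, 302, 85]);
}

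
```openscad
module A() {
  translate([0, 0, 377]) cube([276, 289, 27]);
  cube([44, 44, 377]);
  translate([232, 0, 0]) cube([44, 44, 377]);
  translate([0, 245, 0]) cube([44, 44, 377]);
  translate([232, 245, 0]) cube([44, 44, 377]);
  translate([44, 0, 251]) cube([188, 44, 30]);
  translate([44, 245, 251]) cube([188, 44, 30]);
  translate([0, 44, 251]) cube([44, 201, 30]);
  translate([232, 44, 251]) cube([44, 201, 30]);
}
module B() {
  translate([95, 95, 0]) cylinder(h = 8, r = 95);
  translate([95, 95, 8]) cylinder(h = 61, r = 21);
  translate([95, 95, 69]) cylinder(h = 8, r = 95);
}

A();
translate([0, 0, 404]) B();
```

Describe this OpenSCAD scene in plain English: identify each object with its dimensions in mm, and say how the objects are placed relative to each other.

A is a simple wooden stool: a rectangular seat 276 mm (x) by 289 mm (y), 27 mm thick, top face at z = 404 mm, on four square legs, each 44×44 mm in cross-section. The legs rest on z = 0, each flush with a corner of the seat. Four stretchers, 44 mm wide and 30 mm tall, connect adjacent legs with their undersides at z = 251 mm, each running between the inner faces of the legs it joins and aligned with the legs' outer faces on the other axis.

B is a spool: two coaxial disc flanges of radius 95 mm and thickness 8 mm, joined by a core cylinder of radius 21 mm and height 61 mm. The lower flange rests on z = 0 and the three cylinders share a vertical axis.

The spool is on top of the stool.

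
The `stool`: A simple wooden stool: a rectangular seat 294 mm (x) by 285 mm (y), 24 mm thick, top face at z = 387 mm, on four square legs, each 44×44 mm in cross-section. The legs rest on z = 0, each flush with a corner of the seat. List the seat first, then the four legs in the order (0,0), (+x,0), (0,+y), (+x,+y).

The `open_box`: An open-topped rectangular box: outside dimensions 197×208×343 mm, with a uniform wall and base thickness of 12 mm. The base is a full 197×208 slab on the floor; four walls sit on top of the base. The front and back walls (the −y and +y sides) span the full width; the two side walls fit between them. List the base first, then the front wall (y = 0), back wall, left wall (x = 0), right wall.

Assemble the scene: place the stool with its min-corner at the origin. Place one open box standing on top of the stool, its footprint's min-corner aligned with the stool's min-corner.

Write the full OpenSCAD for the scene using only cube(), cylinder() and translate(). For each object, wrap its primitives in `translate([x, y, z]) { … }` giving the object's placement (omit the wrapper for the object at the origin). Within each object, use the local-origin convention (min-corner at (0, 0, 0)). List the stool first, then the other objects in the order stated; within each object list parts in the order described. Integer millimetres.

translate([0, 0, 363]) cube([294, 285, 24]);
cube([44, 44, 363]);
translate([250, 0, 0]) cube([44, 44, 363]);
translate([0, 241, 0]) cube([44, 44, 363]);
translate([250, 241, 0]) cube([44, 44, 363]);
translate([0, 0, 387]) {
  cube([197, 208, 12]);
  translate([0, 0, 12]) cube([197, 12, 331]);
  translate([0, 196, 12]) cube([197, 12, 331]);
  translate([0, 12, 12]) cube([12, 184, 331]);
  translate([185, 12, 12]) cube([12, 184, 331]);
}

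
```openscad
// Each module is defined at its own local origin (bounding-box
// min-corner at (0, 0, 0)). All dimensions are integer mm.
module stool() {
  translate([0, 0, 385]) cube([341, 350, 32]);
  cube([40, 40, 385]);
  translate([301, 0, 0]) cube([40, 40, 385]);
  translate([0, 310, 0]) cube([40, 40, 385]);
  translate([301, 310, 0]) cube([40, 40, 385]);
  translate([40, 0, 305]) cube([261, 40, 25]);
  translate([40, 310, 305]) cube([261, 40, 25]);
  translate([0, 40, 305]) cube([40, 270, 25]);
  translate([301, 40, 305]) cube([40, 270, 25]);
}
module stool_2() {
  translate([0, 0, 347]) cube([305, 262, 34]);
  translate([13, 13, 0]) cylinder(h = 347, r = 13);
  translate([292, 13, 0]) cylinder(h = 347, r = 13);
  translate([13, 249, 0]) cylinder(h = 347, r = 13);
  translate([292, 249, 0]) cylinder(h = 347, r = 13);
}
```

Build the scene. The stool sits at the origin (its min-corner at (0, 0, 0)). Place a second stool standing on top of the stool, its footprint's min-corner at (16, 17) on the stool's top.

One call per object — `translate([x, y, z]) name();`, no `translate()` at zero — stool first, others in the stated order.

stool();
translate([16, 17, 417]) stool_2();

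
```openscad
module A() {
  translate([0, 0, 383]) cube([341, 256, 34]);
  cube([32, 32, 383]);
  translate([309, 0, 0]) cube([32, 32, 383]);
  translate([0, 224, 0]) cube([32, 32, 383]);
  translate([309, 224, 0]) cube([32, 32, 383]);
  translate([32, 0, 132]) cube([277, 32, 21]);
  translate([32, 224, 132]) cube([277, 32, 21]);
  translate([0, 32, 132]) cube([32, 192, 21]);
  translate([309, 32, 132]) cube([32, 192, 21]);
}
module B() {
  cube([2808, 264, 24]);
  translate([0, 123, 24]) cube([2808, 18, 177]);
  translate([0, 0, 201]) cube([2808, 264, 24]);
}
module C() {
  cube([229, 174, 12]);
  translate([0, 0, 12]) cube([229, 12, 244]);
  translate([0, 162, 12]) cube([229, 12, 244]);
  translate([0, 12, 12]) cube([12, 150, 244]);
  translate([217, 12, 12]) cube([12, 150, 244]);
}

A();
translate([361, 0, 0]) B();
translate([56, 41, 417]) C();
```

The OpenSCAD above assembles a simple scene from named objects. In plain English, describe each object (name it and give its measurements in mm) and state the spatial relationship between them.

A is a simple wooden stool: a rectangular seat 341 mm (x) by 256 mm (y), 34 mm thick, top face at z = 417 mm, on four square legs, each 32×32 mm in cross-section. The legs rest on z = 0, each flush with a corner of the seat. Four stretchers, 32 mm wide and 21 mm tall, connect adjacent legs with their undersides at z = 132 mm, each running between the inner faces of the legs it joins and aligned with the legs' outer faces on the other axis.

B is an I-beam lying along x, 2808 mm long. Overall section height 225 mm. Two flanges 264 mm wide (y) and 24 mm thick, one on the floor and one at the top; a web 18 mm thick runs between them, centred on the flange width.

C is an open storage box with external size 229×174×256 mm and wall thickness 12 mm (the base is also 12 mm thick). The base covers the whole footprint; the four walls stand on the base, with the y-facing walls full-width and the x-facing walls fitting between their inner faces.

The I-beam is on the floor beside the stool on its +x side. The open box is on top of the stool, centred.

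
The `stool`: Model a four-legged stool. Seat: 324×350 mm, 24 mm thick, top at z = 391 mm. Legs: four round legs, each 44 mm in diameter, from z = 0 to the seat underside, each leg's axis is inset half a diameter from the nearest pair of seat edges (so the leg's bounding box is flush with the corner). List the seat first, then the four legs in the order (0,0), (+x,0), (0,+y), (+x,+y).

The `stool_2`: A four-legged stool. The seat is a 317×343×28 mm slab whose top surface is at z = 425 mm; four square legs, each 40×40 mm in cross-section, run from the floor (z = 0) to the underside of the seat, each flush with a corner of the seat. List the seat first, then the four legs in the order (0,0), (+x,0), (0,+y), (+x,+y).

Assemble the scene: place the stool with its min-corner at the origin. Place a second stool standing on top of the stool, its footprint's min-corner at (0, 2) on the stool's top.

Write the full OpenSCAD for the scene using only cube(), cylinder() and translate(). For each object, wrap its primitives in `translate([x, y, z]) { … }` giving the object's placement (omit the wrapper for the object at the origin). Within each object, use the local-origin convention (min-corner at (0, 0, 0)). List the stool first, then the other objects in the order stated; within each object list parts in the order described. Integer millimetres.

translate([0, 0, 367]) cube([324, 350, 24]);
translate([22, 22, 0]) cylinder(h = 367, r = 22);
translate([302, 22, 0]) cylinder(h = 367, r = 22);
translate([22, 328, 0]) cylinder(h = 367, r = 22);
translate([302, 328, 0]) cylinder(h = 367, r = 22);
translate([0, 2, 391]) {
  translate([0, 0, 397]) cube([317, 343, 28]);
  cube([40, 40, 397]);
  translate([277, 0, 0]) cube([40, 40, 397]);
  translate([0, 303, 0]) cube([40, 40, 397]);
  translate([277, 303, 0]) cube([40, 40, 397]);
}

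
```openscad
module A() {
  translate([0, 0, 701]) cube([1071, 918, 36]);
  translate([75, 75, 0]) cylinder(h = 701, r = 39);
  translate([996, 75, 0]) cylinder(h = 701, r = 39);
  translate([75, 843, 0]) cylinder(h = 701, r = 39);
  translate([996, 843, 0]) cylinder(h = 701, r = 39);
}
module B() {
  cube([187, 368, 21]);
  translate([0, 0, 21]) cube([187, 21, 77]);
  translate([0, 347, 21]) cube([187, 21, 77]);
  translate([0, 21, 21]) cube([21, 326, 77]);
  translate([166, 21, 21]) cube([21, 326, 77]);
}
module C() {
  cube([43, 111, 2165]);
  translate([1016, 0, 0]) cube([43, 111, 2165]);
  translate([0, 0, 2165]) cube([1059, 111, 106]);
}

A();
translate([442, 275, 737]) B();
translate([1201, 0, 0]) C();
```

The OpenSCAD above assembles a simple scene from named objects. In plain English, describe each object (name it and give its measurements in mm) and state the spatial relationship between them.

A is a table: top 1071 mm (x) × 918 mm (y), 36 mm thick, upper face at z = 737 mm, on four round legs of 78 mm diameter, each leg's bounding box inset 36 mm from the nearest pair of top edges, running from z = 0 to the bottom of the top.

B is an open-topped rectangular box: outside dimensions 187×368×98 mm, with a uniform wall and base thickness of 21 mm. The base is a full 187×368 slab on the floor; four walls sit on top of the base. The front and back walls (the −y and +y sides) span the full width; the two side walls fit between them.

C is a rectangular door frame: two vertical jambs of 43×111 mm section, 2165 mm tall, with a clear opening 973 mm wide between their inner faces. A header 106 mm tall and 111 mm deep lies on top of the jambs and spans the full outside width.

The open box is on top of the table, centred. The door frame is on the floor beside the table on its +x side.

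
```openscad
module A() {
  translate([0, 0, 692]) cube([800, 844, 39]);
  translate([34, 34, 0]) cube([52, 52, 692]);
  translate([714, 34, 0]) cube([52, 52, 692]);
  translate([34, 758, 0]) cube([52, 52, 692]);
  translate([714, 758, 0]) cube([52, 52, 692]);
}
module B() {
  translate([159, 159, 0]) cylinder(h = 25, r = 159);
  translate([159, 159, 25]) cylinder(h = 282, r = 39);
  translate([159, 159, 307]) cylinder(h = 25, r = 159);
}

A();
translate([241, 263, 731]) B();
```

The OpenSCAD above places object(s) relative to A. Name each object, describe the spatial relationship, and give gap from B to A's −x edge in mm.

A is a table. B is a spool. The spool is on top of the table, centred. The gap from the spool to the table's −x edge is 241 mm.

The spool's min-x is at 241; the table's min-x is 0; gap = 241 mm.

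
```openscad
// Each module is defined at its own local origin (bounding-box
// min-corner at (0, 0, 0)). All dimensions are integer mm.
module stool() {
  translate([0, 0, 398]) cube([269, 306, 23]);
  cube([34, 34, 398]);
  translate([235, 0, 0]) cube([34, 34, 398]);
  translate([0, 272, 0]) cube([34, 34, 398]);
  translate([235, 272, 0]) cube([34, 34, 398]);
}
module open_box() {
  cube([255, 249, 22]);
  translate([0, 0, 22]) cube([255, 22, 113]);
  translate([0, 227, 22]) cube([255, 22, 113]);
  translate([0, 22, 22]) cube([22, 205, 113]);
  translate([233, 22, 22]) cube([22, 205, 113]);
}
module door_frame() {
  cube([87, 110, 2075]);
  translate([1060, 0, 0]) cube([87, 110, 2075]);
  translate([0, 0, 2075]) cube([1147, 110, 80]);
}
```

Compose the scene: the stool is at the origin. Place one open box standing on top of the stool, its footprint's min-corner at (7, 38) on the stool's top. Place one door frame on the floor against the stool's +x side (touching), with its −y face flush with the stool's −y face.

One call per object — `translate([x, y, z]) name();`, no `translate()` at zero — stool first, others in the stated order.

stool();
translate([7, 38, 421]) open_box();
translate([269, 0, 0]) door_frame();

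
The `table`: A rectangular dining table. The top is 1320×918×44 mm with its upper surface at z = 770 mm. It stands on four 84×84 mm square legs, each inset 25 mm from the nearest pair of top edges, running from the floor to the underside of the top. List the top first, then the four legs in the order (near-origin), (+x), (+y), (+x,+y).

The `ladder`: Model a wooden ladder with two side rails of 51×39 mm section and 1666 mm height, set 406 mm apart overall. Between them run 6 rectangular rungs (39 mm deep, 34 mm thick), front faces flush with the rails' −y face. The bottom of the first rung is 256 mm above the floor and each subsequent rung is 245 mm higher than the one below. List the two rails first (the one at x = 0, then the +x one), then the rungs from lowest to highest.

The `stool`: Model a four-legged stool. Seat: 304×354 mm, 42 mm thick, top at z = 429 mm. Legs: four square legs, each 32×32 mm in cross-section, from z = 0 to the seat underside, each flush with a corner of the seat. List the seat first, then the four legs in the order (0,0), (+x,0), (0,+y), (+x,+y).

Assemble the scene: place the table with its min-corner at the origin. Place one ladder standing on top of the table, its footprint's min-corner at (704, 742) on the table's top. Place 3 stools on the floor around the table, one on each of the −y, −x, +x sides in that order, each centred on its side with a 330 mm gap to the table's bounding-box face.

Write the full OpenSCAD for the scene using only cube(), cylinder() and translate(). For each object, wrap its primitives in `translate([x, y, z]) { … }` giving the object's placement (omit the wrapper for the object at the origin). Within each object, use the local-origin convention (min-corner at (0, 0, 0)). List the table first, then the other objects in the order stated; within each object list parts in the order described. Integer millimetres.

translate([0, 0, 726]) cube([1320, 918, 44]);
translate([25, 25, 0]) cube([84, 84, 726]);
translate([1211, 25, 0]) cube([84, 84, 726]);
translate([25, 809, 0]) cube([84, 84, 726]);
translate([1211, 809, 0]) cube([84, 84, 726]);
translate([704, 742, 770]) {
  cube([51, 39, 1666]);
  translate([355, 0, 0]) cube([51, 39, 1666]);
  translate([51, 0, 256]) cube([304, 39, 34]);
  translate([51, 0, 501]) cube([304, 39, 34]);
  translate([51, 0, 746]) cube([304, 39, 34]);
  translate([51, 0, 991]) cube([304, 39, 34]);
  translate([51, 0, 1236]) cube([304, 39, 34]);
  translate([51, 0, 1481]) cube([304, 39, 34]);
}
translate([508, -684, 0]) {
  translate([0, 0, 387]) cube([304, 354, 42]);
  cube([32, 32, 387]);
  translate([272, 0, 0]) cube([32, 32, 387]);
  translate([0, 322, 0]) cube([32, 32, 387]);
  translate([272, 322, 0]) cube([32, 32, 387]);
}
translate([-634, 282, 0]) {
  translate([0, 0, 387]) cube([304, 354, 42]);
  cube([32, 32, 387]);
  translate([272, 0, 0]) cube([32, 32, 387]);
  translate([0, 322, 0]) cube([32, 32, 387]);
  translate([272, 322, 0]) cube([32, 32, 387]);
}
translate([1650, 282, 0]) {
  translate([0, 0, 387]) cube([304, 354, 42]);
  cube([32, 32, 387]);
  translate([272, 0, 0]) cube([32, 32, 387]);
  translate([0, 322, 0]) cube([32, 32, 387]);
  translate([272, 322, 0]) cube([32, 32, 387]);
}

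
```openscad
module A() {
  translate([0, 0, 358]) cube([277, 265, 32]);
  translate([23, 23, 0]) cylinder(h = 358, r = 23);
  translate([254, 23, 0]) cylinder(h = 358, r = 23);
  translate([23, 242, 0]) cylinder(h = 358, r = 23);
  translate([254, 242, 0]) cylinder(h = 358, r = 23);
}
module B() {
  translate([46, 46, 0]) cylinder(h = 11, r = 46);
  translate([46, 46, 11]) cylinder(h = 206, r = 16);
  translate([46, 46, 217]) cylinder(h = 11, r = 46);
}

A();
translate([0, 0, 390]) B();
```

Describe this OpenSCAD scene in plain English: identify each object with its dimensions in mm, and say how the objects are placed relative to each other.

A is a four-legged stool. The seat is 277×265 mm, 32 mm thick, top at z = 390 mm. It stands on four round legs, each 46 mm in diameter, from z = 0 to the seat underside, each leg's axis is inset half a diameter from the nearest pair of seat edges (so the leg's bounding box is flush with the corner).

B is a spool: two coaxial disc flanges of radius 46 mm and thickness 11 mm, joined by a core cylinder of radius 16 mm and height 206 mm. The lower flange rests on z = 0 and the three cylinders share a vertical axis.

The spool is on top of the stool.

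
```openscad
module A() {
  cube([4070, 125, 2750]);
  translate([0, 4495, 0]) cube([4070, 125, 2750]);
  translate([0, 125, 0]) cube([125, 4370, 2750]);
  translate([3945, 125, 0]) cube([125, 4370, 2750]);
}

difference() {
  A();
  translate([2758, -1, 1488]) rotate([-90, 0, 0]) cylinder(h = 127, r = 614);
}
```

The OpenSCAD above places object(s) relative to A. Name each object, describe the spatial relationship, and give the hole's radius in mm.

A is a house frame. The house frame has a circular hole through its front wall. The hole's radius is 614 mm.

The subtracted cylinder has r = 614 mm.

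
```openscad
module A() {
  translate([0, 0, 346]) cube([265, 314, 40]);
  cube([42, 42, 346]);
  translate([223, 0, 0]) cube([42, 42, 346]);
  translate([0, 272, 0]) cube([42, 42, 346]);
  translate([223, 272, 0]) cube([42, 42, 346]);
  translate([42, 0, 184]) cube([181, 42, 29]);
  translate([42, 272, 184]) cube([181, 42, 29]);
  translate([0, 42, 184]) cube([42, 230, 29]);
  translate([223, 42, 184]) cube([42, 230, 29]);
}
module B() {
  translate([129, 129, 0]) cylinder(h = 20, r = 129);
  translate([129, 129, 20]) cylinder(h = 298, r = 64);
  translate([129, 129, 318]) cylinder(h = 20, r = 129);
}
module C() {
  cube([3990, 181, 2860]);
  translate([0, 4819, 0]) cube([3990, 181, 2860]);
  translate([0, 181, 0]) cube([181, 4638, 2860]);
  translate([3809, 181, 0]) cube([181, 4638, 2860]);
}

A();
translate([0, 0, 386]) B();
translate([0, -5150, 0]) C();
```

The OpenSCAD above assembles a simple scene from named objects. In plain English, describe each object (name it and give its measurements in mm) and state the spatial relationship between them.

A is a simple wooden stool: a rectangular seat 265 mm (x) by 314 mm (y), 40 mm thick, top face at z = 386 mm, on four square legs, each 42×42 mm in cross-section. The legs rest on z = 0, each flush with a corner of the seat. Four stretchers, 42 mm wide and 29 mm tall, connect adjacent legs with their undersides at z = 184 mm, each running between the inner faces of the legs it joins and aligned with the legs' outer faces on the other axis.

B is a spool: two coaxial disc flanges of radius 129 mm and thickness 20 mm, joined by a core cylinder of radius 64 mm and height 298 mm. The lower flange rests on z = 0 and the three cylinders share a vertical axis.

C is the wall frame of a small rectangular building: four walls, each 2860 mm tall and 181 mm thick, enclosing a footprint 3990 mm (x) by 5000 mm (y) outside-to-outside, with no floor or roof. The front and back walls (the −y and +y sides) span the full width; the two side walls fit between them.

The spool is on top of the stool. The house frame is on the floor beside the stool on its −y side.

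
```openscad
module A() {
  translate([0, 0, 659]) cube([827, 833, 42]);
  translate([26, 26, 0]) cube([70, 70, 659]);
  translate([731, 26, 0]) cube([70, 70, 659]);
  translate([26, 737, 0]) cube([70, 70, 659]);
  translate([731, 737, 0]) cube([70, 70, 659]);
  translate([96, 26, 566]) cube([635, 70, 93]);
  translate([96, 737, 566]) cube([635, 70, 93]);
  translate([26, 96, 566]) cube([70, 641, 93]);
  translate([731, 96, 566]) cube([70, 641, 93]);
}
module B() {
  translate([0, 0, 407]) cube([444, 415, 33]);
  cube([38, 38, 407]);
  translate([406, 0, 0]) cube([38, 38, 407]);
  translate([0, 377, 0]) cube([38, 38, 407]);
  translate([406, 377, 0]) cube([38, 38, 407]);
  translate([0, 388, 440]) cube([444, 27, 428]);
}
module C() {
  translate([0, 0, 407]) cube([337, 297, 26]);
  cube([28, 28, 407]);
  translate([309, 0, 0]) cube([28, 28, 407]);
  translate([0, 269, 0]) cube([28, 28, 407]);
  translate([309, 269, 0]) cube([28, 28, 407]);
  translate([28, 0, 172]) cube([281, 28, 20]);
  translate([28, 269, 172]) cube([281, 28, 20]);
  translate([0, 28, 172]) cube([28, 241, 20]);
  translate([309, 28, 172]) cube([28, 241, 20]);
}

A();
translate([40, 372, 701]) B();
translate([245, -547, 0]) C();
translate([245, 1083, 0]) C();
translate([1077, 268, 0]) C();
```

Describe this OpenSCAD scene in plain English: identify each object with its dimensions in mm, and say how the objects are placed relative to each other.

A is a rectangular dining table. The top is 827×833×42 mm with its upper surface at z = 701 mm. It stands on four 70×70 mm square legs, each inset 26 mm from the nearest pair of top edges, running from the floor to the underside of the top. Four apron rails, 70 mm thick and 93 mm tall, run between adjacent legs with their top edges flush with the underside of the top and their outer faces flush with the legs' outer faces.

B is a chair: 444×415 mm seat, 33 mm thick, top at z = 440 mm, on four 38 mm square corner legs flush with the seat edges. A 27 mm thick backrest slab spans the full seat width, extending 428 mm above the seat top, its back face flush with the seat's +y edge.

C is a simple wooden stool: a rectangular seat 337 mm (x) by 297 mm (y), 26 mm thick, top face at z = 433 mm, on four square legs, each 28×28 mm in cross-section. The legs rest on z = 0, each flush with a corner of the seat. Four stretchers, 28 mm wide and 20 mm tall, connect adjacent legs with their undersides at z = 172 mm, each running between the inner faces of the legs it joins and aligned with the legs' outer faces on the other axis.

The chair is on top of the table. Three stools sit around the table at the −y, +y, +x sides.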